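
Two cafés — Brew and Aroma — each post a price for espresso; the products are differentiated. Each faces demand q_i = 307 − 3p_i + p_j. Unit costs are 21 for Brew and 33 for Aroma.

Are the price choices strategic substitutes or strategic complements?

Brew's profit: π = (p_{Brew} − 21)(307 − 3p_{Brew} + p_{Aroma}).
∂π/∂p_{Brew} = 370 − 6p_{Brew} + p_{Aroma} = 0 ⇒ p_{Brew} = 185/3 + (1/6)p_{Aroma}.
The best-response slope dp_{Brew}/dp_{Aroma} = 1/6 > 0: the reaction function is upward-sloping, so the choices are strategic complements.

strategic complements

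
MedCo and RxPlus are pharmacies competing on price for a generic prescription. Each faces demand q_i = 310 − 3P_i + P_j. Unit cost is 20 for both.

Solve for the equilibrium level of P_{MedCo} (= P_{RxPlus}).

MedCo's profit: π = (P_{MedCo} − 20)(310 − 3P_{MedCo} + P_{RxPlus}).
∂π/∂P_{MedCo} = 370 − 6P_{MedCo} + P_{RxPlus} = 0 ⇒ P_{MedCo} = 185/3 + (1/6)P_{RxPlus}.
The game is symmetric, so in equilibrium P_{RxPlus} = P_{MedCo}: the reaction function gives (5/6)P_{MedCo} = 185/3, hence P_{MedCo} = 74.

74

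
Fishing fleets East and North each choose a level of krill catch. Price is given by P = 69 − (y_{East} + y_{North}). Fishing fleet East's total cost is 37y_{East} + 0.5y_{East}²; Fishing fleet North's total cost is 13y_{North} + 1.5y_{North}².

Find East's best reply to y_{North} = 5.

Fishing fleet East's profit: π = y_{East}(69 − (y_{East} + y_{North})) − 37y_{East} − 0.5y_{East}².
∂π/∂y_{East} = 32 − 3y_{East} − y_{North} = 0, so y_{East} = 32/3 − (1/3)y_{North}.
At y_{North} = 5: y_{East} = 32/3 − (1/3)·5 = 9.

9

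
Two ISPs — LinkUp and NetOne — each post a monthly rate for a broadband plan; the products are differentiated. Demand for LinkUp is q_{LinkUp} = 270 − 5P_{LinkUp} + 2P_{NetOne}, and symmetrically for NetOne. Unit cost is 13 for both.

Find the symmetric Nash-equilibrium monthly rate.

41.875

LinkUp's profit: π = (P_{LinkUp} − 13)(270 − 5P_{LinkUp} + 2P_{NetOne}).
∂π/∂P_{LinkUp} = 335 − 10P_{LinkUp} + 2P_{NetOne} = 0 ⇒ P_{LinkUp} = 33.5 + 0.2P_{NetOne}.
The game is symmetric, so in equilibrium P_{NetOne} = P_{LinkUp}: the reaction function gives 0.8P_{LinkUp} = 33.5, hence P_{LinkUp} = 41.875.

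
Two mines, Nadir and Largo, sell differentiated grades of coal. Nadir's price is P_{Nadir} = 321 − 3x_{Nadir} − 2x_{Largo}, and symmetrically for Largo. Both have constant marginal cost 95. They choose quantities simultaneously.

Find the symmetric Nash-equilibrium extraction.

28.25

Mine Nadir's profit: π = x_{Nadir}(321 − 3x_{Nadir} − 2x_{Largo}) − 95x_{Nadir}.
∂π/∂x_{Nadir} = 226 − 6x_{Nadir} − 2x_{Largo} = 0 ⇒ x_{Nadir} = 113/3 − (1/3)x_{Largo}.
Setting x_{Nadir} = x_{Largo} in the reaction function: x_{Nadir} = 113/3 − (1/3)x_{Nadir}, so x_{Nadir} = (113/3) / (4/3) = 28.25.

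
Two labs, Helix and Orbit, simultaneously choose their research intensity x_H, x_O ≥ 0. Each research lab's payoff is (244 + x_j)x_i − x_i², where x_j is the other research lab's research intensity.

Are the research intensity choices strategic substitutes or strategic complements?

strategic complements

Helix's payoff is (244 + x_O)x_H − x_H².
∂π/∂x_H = 244 + x_O − 2x_H = 0, so x_H = 122 + 0.5x_O.
The best-response slope dx_H/dx_O = 0.5 > 0: the reaction function is upward-sloping, so the choices are strategic complements.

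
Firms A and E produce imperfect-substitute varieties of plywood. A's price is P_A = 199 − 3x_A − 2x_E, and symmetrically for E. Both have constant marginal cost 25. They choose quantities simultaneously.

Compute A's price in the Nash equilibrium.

90.25

Firm A's profit: π = x_A(199 − 3x_A − 2x_E) − 25x_A.
∂π/∂x_A = 174 − 6x_A − 2x_E = 0 ⇒ x_A = 29 − (1/3)x_E.
The game is symmetric, so in equilibrium x_E = x_A: the reaction function gives (4/3)x_A = 29, hence x_A = 21.75.
P_A = 199 − 3·21.75 − 2·21.75 = 90.25.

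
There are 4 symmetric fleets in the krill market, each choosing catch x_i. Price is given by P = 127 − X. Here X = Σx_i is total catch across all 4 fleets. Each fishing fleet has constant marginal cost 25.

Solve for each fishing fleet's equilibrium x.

A representative fishing fleet's profit is π_i = x_i(127 − X) − 25x_i, with X = x_i + Σ_{j≠i} x_j.
First-order condition: 102 − 2x_i − Σ_{j≠i} x_j = 0.
Imposing symmetry (x_j = x for all j) turns Σ_{j≠i} x_j into 3x, so 102 = 5x and x = 20.4.

20.4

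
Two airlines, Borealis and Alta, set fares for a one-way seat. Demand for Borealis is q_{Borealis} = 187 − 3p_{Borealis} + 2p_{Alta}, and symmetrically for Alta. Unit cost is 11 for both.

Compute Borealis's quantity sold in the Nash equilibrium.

132

Borealis's profit: π = (p_{Borealis} − 11)(187 − 3p_{Borealis} + 2p_{Alta}).
∂π/∂p_{Borealis} = 220 − 6p_{Borealis} + 2p_{Alta} = 0 ⇒ p_{Borealis} = 110/3 + (1/3)p_{Alta}.
The game is symmetric, so in equilibrium p_{Alta} = p_{Borealis}: the reaction function gives (2/3)p_{Borealis} = 110/3, hence p_{Borealis} = 55.
q_{Borealis} = 187 − 3·55 + 2·55 = 132.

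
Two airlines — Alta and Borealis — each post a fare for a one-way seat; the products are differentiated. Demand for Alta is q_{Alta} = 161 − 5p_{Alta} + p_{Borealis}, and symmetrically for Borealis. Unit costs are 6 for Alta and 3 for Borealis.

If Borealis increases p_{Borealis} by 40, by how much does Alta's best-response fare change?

Alta's profit: π = (p_{Alta} − 6)(161 − 5p_{Alta} + p_{Borealis}).
∂π/∂p_{Alta} = 191 − 10p_{Alta} + p_{Borealis} = 0 ⇒ p_{Alta} = 19.1 + 0.1p_{Borealis}.
The reaction-function slope is 0.1, so a 40-unit rise in p_{Borealis} moves p_{Alta} by 0.1 × 40 = 4. Alta's best response rises — the actions are strategic complements.

4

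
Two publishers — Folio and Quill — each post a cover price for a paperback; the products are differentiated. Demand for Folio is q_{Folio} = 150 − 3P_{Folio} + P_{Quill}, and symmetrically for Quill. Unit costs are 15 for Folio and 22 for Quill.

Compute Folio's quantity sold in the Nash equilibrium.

73.8

Folio's profit: π = (P_{Folio} − 15)(150 − 3P_{Folio} + P_{Quill}).
∂π/∂P_{Folio} = 195 − 6P_{Folio} + P_{Quill} = 0 ⇒ P_{Folio} = 32.5 + (1/6)P_{Quill}.
Similarly P_{Quill} = 36 + (1/6)P_{Folio}.
Substituting the second reaction function into the first: P_{Folio} = 32.5 + (1/6)(36 + (1/6)P_{Folio}), which gives (35/36)P_{Folio} = 38.5 ⇒ P_{Folio} = 39.6.
Then P_{Quill} = 36 + (1/6)·39.6 = 42.6.
q_{Folio} = 150 − 3·39.6 + 42.6 = 73.8.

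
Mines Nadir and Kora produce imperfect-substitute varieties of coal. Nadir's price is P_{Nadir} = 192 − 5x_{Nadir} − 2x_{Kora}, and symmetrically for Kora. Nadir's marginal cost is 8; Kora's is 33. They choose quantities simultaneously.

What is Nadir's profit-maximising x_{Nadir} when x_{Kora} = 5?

17.4

Mine Nadir's profit: π = x_{Nadir}(192 − 5x_{Nadir} − 2x_{Kora}) − 8x_{Nadir}.
∂π/∂x_{Nadir} = 184 − 10x_{Nadir} − 2x_{Kora} = 0 ⇒ x_{Nadir} = 18.4 − 0.2x_{Kora}.
At x_{Kora} = 5: x_{Nadir} = 18.4 − 0.2·5 = 17.4.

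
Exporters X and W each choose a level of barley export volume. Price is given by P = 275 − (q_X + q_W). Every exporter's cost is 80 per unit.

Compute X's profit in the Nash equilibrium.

Exporter X's profit: π = q_X(275 − (q_X + q_W)) − 80q_X.
∂π/∂q_X = 195 − 2q_X − q_W = 0, so q_X = 97.5 − 0.5q_W.
The game is symmetric, so in equilibrium q_W = q_X: the reaction function gives 1.5q_X = 97.5, hence q_X = 65.
Price P = 275 − 130 = 145.
X's profit: (145 − 80)·65 = 4225.

4225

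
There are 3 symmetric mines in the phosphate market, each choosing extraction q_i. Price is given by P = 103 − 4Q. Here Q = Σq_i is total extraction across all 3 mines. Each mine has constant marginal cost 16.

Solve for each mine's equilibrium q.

5.4375

A representative mine's profit is π_i = q_i(103 − 4Q) − 16q_i, with Q = q_i + Σ_{j≠i} q_j.
First-order condition: 87 − 8q_i − 4Σ_{j≠i} q_j = 0.
In a symmetric equilibrium every mine chooses the same q, so Σ_{j≠i} q_j = 2q. The condition becomes 87 − 16q = 0, giving q = 87/16 = 5.4375.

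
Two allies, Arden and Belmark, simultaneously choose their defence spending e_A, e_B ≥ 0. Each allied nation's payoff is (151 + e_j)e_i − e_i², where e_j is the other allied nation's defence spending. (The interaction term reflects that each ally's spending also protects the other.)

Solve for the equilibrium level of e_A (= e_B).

151

Arden's payoff is (151 + e_B)e_A − e_A².
∂π/∂e_A = 151 + e_B − 2e_A = 0, so e_A = 75.5 + 0.5e_B.
The game is symmetric, so in equilibrium e_B = e_A: the reaction function gives 0.5e_A = 75.5, hence e_A = 151.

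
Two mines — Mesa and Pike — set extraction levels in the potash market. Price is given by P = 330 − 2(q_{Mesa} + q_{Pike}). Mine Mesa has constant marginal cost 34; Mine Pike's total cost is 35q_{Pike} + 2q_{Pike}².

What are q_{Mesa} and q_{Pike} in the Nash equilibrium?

Mine Mesa's profit: π = q_{Mesa}(330 − 2(q_{Mesa} + q_{Pike})) − 34q_{Mesa}.
∂π/∂q_{Mesa} = 296 − 4q_{Mesa} − 2q_{Pike} = 0, so q_{Mesa} = 74 − 0.5q_{Pike}.
For Pike: ∂π/∂q_{Pike} = 295 − 8q_{Pike} − 2q_{Mesa} = 0 ⇒ q_{Pike} = 36.875 − 0.25q_{Mesa}.
Substituting the second reaction function into the first: q_{Mesa} = 74 − 0.5(36.875 − 0.25q_{Mesa}), which gives 0.875q_{Mesa} = 55.5625 ⇒ q_{Mesa} = 63.5.
Then q_{Pike} = 36.875 − 0.25·63.5 = 21.

63.5, 21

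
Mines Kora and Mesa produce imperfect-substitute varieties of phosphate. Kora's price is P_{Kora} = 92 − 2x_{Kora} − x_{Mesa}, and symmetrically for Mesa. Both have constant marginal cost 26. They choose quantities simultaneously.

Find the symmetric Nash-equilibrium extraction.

Mine Kora's profit: π = x_{Kora}(92 − 2x_{Kora} − x_{Mesa}) − 26x_{Kora}.
∂π/∂x_{Kora} = 66 − 4x_{Kora} − x_{Mesa} = 0 ⇒ x_{Kora} = 16.5 − 0.25x_{Mesa}.
By symmetry x_{Mesa} = x_{Kora}; substituting into the reaction function, 1.25x_{Kora} = 16.5 and x_{Kora} = 13.2.

13.2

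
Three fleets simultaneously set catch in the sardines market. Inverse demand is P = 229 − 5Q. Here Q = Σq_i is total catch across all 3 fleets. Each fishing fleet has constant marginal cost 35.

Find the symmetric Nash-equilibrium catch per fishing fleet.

9.7

A representative fishing fleet's profit is π_i = q_i(229 − 5Q) − 35q_i, with Q = q_i + Σ_{j≠i} q_j.
First-order condition: 194 − 10q_i − 5Σ_{j≠i} q_j = 0.
In a symmetric equilibrium every fishing fleet chooses the same q, so Σ_{j≠i} q_j = 2q. The condition becomes 194 − 20q = 0, giving q = 194/20 = 9.7.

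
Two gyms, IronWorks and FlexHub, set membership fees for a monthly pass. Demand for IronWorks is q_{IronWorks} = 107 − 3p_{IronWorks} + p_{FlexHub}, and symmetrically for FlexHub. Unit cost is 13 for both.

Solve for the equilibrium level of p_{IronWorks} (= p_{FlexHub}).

IronWorks's profit: π = (p_{IronWorks} − 13)(107 − 3p_{IronWorks} + p_{FlexHub}).
∂π/∂p_{IronWorks} = 146 − 6p_{IronWorks} + p_{FlexHub} = 0 ⇒ p_{IronWorks} = 73/3 + (1/6)p_{FlexHub}.
Setting p_{IronWorks} = p_{FlexHub} in the reaction function: p_{IronWorks} = 73/3 + (1/6)p_{IronWorks}, so p_{IronWorks} = (73/3) / (5/6) = 29.2.

29.2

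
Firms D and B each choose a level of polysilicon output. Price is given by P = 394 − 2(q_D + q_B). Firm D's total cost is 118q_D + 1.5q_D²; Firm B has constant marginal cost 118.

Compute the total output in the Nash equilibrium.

Firm D's profit: π = q_D(394 − 2(q_D + q_B)) − 118q_D − 1.5q_D².
∂π/∂q_D = 276 − 7q_D − 2q_B = 0, so q_D = 276/7 − (2/7)q_B.
For B: ∂π/∂q_B = 276 − 4q_B − 2q_D = 0 ⇒ q_B = 69 − 0.5q_D.
Plugging q_B into D's best response: q_D = 276/7 − (2/7)(69 − 0.5q_D) ⇒ (6/7)q_D = 138/7, so q_D = 23.
Then q_B = 69 − 0.5·23 = 57.5.
Total output: 23 + 57.5 = 80.5.

80.5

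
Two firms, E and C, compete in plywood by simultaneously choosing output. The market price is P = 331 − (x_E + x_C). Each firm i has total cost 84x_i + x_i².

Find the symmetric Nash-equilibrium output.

Firm E's profit: π = x_E(331 − (x_E + x_C)) − 84x_E − x_E².
∂π/∂x_E = 247 − 4x_E − x_C = 0, so x_E = 61.75 − 0.25x_C.
By symmetry x_C = x_E; substituting into the reaction function, 1.25x_E = 61.75 and x_E = 49.4.

49.4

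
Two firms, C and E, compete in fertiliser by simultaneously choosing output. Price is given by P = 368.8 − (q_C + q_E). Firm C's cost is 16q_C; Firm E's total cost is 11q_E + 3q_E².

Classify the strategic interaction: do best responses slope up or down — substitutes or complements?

Firm C's profit: π = q_C(368.8 − (q_C + q_E)) − 16q_C.
∂π/∂q_C = 352.8 − 2q_C − q_E = 0, so q_C = 176.4 − 0.5q_E.
The best-response slope dq_C/dq_E = −0.5 < 0: the reaction function is downward-sloping, so the choices are strategic substitutes.

strategic substitutes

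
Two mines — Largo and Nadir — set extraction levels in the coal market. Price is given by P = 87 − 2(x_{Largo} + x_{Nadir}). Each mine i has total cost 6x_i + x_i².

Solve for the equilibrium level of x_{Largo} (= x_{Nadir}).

Mine Largo's profit: π = x_{Largo}(87 − 2(x_{Largo} + x_{Nadir})) − 6x_{Largo} − x_{Largo}².
∂π/∂x_{Largo} = 81 − 6x_{Largo} − 2x_{Nadir} = 0, so x_{Largo} = 13.5 − (1/3)x_{Nadir}.
By symmetry x_{Nadir} = x_{Largo}; substituting into the reaction function, (4/3)x_{Largo} = 13.5 and x_{Largo} = 10.125.

10.125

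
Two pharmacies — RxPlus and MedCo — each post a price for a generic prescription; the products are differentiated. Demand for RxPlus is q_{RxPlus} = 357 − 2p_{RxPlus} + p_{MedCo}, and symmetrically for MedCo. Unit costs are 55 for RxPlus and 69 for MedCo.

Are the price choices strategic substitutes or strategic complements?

RxPlus's profit: π = (p_{RxPlus} − 55)(357 − 2p_{RxPlus} + p_{MedCo}).
∂π/∂p_{RxPlus} = 467 − 4p_{RxPlus} + p_{MedCo} = 0 ⇒ p_{RxPlus} = 116.75 + 0.25p_{MedCo}.
The best-response slope dp_{RxPlus}/dp_{MedCo} = 0.25 > 0: the reaction function is upward-sloping, so the choices are strategic complements.

strategic complements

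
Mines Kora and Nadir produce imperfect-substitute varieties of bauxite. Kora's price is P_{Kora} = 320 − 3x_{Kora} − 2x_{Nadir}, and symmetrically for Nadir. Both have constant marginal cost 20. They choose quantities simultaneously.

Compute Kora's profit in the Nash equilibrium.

4218.75

Mine Kora's profit: π = x_{Kora}(320 − 3x_{Kora} − 2x_{Nadir}) − 20x_{Kora}.
∂π/∂x_{Kora} = 300 − 6x_{Kora} − 2x_{Nadir} = 0 ⇒ x_{Kora} = 50 − (1/3)x_{Nadir}.
By symmetry x_{Nadir} = x_{Kora}; substituting into the reaction function, (4/3)x_{Kora} = 50 and x_{Kora} = 37.5.
P_{Kora} = 320 − 3·37.5 − 2·37.5 = 132.5.
Profit = (132.5 − 20)·37.5 = 4218.75.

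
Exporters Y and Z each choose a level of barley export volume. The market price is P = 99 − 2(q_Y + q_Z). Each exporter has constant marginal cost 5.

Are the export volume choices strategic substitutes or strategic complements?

strategic substitutes

Exporter Y's profit: π = q_Y(99 − 2(q_Y + q_Z)) − 5q_Y.
∂π/∂q_Y = 94 − 4q_Y − 2q_Z = 0, so q_Y = 23.5 − 0.5q_Z.
The best-response slope dq_Y/dq_Z = −0.5 < 0: the reaction function is downward-sloping, so the choices are strategic substitutes.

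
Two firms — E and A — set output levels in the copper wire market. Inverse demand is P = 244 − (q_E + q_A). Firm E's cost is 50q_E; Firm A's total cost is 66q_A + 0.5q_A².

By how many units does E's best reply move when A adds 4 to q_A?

Firm E's profit: π = q_E(244 − (q_E + q_A)) − 50q_E.
∂π/∂q_E = 194 − 2q_E − q_A = 0, so q_E = 97 − 0.5q_A.
The reaction-function slope is −0.5, so a 4-unit rise in q_A moves q_E by −0.5 × 4 = −2. E's best response falls — the actions are strategic substitutes.

-2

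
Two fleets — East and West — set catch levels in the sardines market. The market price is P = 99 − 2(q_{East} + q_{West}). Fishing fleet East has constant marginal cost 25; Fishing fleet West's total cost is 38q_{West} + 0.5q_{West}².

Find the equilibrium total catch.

Fishing fleet East's profit: π = q_{East}(99 − 2(q_{East} + q_{West})) − 25q_{East}.
∂π/∂q_{East} = 74 − 4q_{East} − 2q_{West} = 0, so q_{East} = 18.5 − 0.5q_{West}.
For West: ∂π/∂q_{West} = 61 − 5q_{West} − 2q_{East} = 0 ⇒ q_{West} = 12.2 − 0.4q_{East}.
Substituting the second reaction function into the first: q_{East} = 18.5 − 0.5(12.2 − 0.4q_{East}), which gives 0.8q_{East} = 12.4 ⇒ q_{East} = 15.5.
Then q_{West} = 12.2 − 0.4·15.5 = 6.
Total catch: 15.5 + 6 = 21.5.

21.5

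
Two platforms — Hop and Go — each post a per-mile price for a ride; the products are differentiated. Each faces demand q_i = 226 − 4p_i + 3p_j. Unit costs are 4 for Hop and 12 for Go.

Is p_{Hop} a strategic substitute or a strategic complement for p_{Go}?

Hop's profit: π = (p_{Hop} − 4)(226 − 4p_{Hop} + 3p_{Go}).
∂π/∂p_{Hop} = 242 − 8p_{Hop} + 3p_{Go} = 0 ⇒ p_{Hop} = 30.25 + 0.375p_{Go}.
The best-response slope dp_{Hop}/dp_{Go} = 0.375 > 0: the reaction function is upward-sloping, so the choices are strategic complements.

strategic complements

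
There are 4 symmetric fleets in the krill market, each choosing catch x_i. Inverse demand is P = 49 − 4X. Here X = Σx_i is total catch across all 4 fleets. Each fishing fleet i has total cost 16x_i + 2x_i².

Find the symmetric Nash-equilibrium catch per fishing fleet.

1.375

A representative fishing fleet's profit is π_i = x_i(49 − 4X) − 16x_i − 2x_i², with X = x_i + Σ_{j≠i} x_j.
First-order condition: 33 − 12x_i − 4Σ_{j≠i} x_j = 0.
In a symmetric equilibrium every fishing fleet chooses the same x, so Σ_{j≠i} x_j = 3x. The condition becomes 33 − 24x = 0, giving x = 33/24 = 1.375.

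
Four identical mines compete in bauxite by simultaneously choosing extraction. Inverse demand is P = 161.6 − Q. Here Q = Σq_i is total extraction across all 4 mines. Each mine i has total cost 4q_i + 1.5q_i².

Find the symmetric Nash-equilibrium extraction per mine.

A representative mine's profit is π_i = q_i(161.6 − Q) − 4q_i − 1.5q_i², with Q = q_i + Σ_{j≠i} q_j.
First-order condition: 157.6 − 5q_i − Σ_{j≠i} q_j = 0.
In a symmetric equilibrium every mine chooses the same q, so Σ_{j≠i} q_j = 3q. The condition becomes 157.6 − 8q = 0, giving q = 157.6/8 = 19.7.

19.7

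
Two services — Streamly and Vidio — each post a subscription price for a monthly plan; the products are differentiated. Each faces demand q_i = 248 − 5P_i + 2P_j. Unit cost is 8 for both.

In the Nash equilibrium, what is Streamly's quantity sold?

Streamly's profit: π = (P_{Streamly} − 8)(248 − 5P_{Streamly} + 2P_{Vidio}).
∂π/∂P_{Streamly} = 288 − 10P_{Streamly} + 2P_{Vidio} = 0 ⇒ P_{Streamly} = 28.8 + 0.2P_{Vidio}.
By symmetry P_{Vidio} = P_{Streamly}; substituting into the reaction function, 0.8P_{Streamly} = 28.8 and P_{Streamly} = 36.
q_{Streamly} = 248 − 5·36 + 2·36 = 140.

140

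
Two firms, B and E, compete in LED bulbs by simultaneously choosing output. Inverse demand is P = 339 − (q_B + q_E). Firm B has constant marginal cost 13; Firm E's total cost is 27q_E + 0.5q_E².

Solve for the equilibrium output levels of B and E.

Firm B's profit: π = q_B(339 − (q_B + q_E)) − 13q_B.
∂π/∂q_B = 326 − 2q_B − q_E = 0, so q_B = 163 − 0.5q_E.
For E: ∂π/∂q_E = 312 − 3q_E − q_B = 0 ⇒ q_E = 104 − (1/3)q_B.
Plugging q_E into B's best response: q_B = 163 − 0.5(104 − (1/3)q_B) ⇒ (5/6)q_B = 111, so q_B = 133.2.
Then q_E = 104 − (1/3)·133.2 = 59.6.

133.2, 59.6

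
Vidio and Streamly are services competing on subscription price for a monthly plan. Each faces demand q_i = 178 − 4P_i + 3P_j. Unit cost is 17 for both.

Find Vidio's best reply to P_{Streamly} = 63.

Vidio's profit: π = (P_{Vidio} − 17)(178 − 4P_{Vidio} + 3P_{Streamly}).
∂π/∂P_{Vidio} = 246 − 8P_{Vidio} + 3P_{Streamly} = 0 ⇒ P_{Vidio} = 30.75 + 0.375P_{Streamly}.
At P_{Streamly} = 63: P_{Vidio} = 30.75 + 0.375·63 = 54.375.

54.375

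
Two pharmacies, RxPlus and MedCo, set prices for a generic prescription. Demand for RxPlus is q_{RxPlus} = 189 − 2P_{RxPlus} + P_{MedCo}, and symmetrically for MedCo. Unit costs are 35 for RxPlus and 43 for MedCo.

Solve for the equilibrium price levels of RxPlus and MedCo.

RxPlus's profit: π = (P_{RxPlus} − 35)(189 − 2P_{RxPlus} + P_{MedCo}).
∂π/∂P_{RxPlus} = 259 − 4P_{RxPlus} + P_{MedCo} = 0 ⇒ P_{RxPlus} = 64.75 + 0.25P_{MedCo}.
Similarly P_{MedCo} = 68.75 + 0.25P_{RxPlus}.
Plugging P_{MedCo} into RxPlus's best response: P_{RxPlus} = 64.75 + 0.25(68.75 + 0.25P_{RxPlus}) ⇒ 0.9375P_{RxPlus} = 81.9375, so P_{RxPlus} = 87.4.
Then P_{MedCo} = 68.75 + 0.25·87.4 = 90.6.

87.4, 90.6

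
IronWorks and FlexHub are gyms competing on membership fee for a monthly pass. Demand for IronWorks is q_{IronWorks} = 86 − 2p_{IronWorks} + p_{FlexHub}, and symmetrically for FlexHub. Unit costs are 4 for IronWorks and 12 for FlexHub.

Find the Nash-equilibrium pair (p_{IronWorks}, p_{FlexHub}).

32.4, 35.6

IronWorks's profit: π = (p_{IronWorks} − 4)(86 − 2p_{IronWorks} + p_{FlexHub}).
∂π/∂p_{IronWorks} = 94 − 4p_{IronWorks} + p_{FlexHub} = 0 ⇒ p_{IronWorks} = 23.5 + 0.25p_{FlexHub}.
Similarly p_{FlexHub} = 27.5 + 0.25p_{IronWorks}.
Solving the two reaction functions simultaneously: (1 − (0.25)(0.25))p_{IronWorks} = 23.5 + 0.25·27.5, so 0.9375p_{IronWorks} = 30.375 and p_{IronWorks} = 32.4.
Then p_{FlexHub} = 27.5 + 0.25·32.4 = 35.6.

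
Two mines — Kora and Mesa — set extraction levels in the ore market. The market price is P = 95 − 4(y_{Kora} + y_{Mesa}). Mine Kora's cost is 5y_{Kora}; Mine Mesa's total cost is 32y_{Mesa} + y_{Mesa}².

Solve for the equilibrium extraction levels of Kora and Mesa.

10.125, 2.25

Mine Kora's profit: π = y_{Kora}(95 − 4(y_{Kora} + y_{Mesa})) − 5y_{Kora}.
∂π/∂y_{Kora} = 90 − 8y_{Kora} − 4y_{Mesa} = 0, so y_{Kora} = 11.25 − 0.5y_{Mesa}.
For Mesa: ∂π/∂y_{Mesa} = 63 − 10y_{Mesa} − 4y_{Kora} = 0 ⇒ y_{Mesa} = 6.3 − 0.4y_{Kora}.
Solving the two reaction functions simultaneously: (1 − (−0.5)(−0.4))y_{Kora} = 11.25 − 0.5·6.3, so 0.8y_{Kora} = 8.1 and y_{Kora} = 10.125.
Then y_{Mesa} = 6.3 − 0.4·10.125 = 2.25.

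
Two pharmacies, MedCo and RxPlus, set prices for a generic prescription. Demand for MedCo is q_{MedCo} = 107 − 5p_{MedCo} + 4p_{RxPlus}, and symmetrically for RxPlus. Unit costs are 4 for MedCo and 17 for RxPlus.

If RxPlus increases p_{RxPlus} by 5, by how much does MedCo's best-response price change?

2

MedCo's profit: π = (p_{MedCo} − 4)(107 − 5p_{MedCo} + 4p_{RxPlus}).
∂π/∂p_{MedCo} = 127 − 10p_{MedCo} + 4p_{RxPlus} = 0 ⇒ p_{MedCo} = 12.7 + 0.4p_{RxPlus}.
The reaction-function slope is 0.4, so a 5-unit rise in p_{RxPlus} moves p_{MedCo} by 0.4 × 5 = 2. MedCo's best response rises — the actions are strategic complements.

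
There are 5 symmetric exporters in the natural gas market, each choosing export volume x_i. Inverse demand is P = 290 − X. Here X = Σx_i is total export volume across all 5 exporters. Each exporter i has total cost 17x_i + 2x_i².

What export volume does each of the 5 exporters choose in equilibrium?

A representative exporter's profit is π_i = x_i(290 − X) − 17x_i − 2x_i², with X = x_i + Σ_{j≠i} x_j.
First-order condition: 273 − 6x_i − Σ_{j≠i} x_j = 0.
With identical exporters, set every x_j = x: then 273 − 6x − 4x = 0, i.e. x = 273/10 = 27.3.

27.3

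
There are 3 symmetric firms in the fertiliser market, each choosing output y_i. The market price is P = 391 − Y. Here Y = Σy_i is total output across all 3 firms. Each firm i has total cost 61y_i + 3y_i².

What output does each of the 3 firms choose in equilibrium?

A representative firm's profit is π_i = y_i(391 − Y) − 61y_i − 3y_i², with Y = y_i + Σ_{j≠i} y_j.
First-order condition: 330 − 8y_i − Σ_{j≠i} y_j = 0.
With identical firms, set every y_j = y: then 330 − 8y − 2y = 0, i.e. y = 330/10 = 33.

33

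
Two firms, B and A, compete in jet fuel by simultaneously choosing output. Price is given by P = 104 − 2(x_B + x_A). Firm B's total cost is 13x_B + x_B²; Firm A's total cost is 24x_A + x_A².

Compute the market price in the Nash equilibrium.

61.25

Firm B's profit: π = x_B(104 − 2(x_B + x_A)) − 13x_B − x_B².
∂π/∂x_B = 91 − 6x_B − 2x_A = 0, so x_B = 91/6 − (1/3)x_A.
By the same steps for A: x_A = 40/3 − (1/3)x_B.
Plugging x_A into B's best response: x_B = 91/6 − (1/3)(40/3 − (1/3)x_B) ⇒ (8/9)x_B = 193/18, so x_B = 12.0625.
Then x_A = 40/3 − (1/3)·12.0625 = 9.3125.
Equilibrium price: P = 104 − 2·21.375 = 61.25.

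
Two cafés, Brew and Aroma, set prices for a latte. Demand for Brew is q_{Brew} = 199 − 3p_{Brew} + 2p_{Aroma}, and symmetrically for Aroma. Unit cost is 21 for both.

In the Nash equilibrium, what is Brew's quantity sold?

Brew's profit: π = (p_{Brew} − 21)(199 − 3p_{Brew} + 2p_{Aroma}).
∂π/∂p_{Brew} = 262 − 6p_{Brew} + 2p_{Aroma} = 0 ⇒ p_{Brew} = 131/3 + (1/3)p_{Aroma}.
By symmetry p_{Aroma} = p_{Brew}; substituting into the reaction function, (2/3)p_{Brew} = 131/3 and p_{Brew} = 65.5.
q_{Brew} = 199 − 3·65.5 + 2·65.5 = 133.5.

133.5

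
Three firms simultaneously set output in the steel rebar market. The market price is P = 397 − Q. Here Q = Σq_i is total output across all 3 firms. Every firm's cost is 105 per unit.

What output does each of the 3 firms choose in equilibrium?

73

A representative firm's profit is π_i = q_i(397 − Q) − 105q_i, with Q = q_i + Σ_{j≠i} q_j.
First-order condition: 292 − 2q_i − Σ_{j≠i} q_j = 0.
With identical firms, set every q_j = q: then 292 − 2q − 2q = 0, i.e. q = 292/4 = 73.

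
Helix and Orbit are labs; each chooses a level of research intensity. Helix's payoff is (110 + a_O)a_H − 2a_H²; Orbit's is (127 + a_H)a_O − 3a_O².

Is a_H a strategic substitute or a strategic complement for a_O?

Expanding Helix's payoff: 110a_H + a_Oa_H − 2a_H².
∂π/∂a_H = 110 + a_O − 4a_H = 0, so a_H = 27.5 + 0.25a_O.
The best-response slope da_H/da_O = 0.25 > 0: the reaction function is upward-sloping, so the choices are strategic complements.

strategic complements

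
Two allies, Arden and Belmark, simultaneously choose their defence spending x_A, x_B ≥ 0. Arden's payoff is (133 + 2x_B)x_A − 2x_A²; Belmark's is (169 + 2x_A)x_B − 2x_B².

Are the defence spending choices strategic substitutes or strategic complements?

Expanding Arden's payoff: 133x_A + 2x_Bx_A − 2x_A².
∂π/∂x_A = 133 + 2x_B − 4x_A = 0, so x_A = 33.25 + 0.5x_B.
The best-response slope dx_A/dx_B = 0.5 > 0: the reaction function is upward-sloping, so the choices are strategic complements.

strategic complements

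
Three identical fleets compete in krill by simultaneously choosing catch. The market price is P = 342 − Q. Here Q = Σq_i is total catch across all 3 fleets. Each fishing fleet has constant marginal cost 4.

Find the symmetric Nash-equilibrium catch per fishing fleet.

84.5

A representative fishing fleet's profit is π_i = q_i(342 − Q) − 4q_i, with Q = q_i + Σ_{j≠i} q_j.
First-order condition: 338 − 2q_i − Σ_{j≠i} q_j = 0.
In a symmetric equilibrium every fishing fleet chooses the same q, so Σ_{j≠i} q_j = 2q. The condition becomes 338 − 4q = 0, giving q = 338/4 = 84.5.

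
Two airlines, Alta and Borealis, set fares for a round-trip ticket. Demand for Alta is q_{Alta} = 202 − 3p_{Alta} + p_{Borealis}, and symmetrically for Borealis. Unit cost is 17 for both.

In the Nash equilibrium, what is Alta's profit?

Alta's profit: π = (p_{Alta} − 17)(202 − 3p_{Alta} + p_{Borealis}).
∂π/∂p_{Alta} = 253 − 6p_{Alta} + p_{Borealis} = 0 ⇒ p_{Alta} = 253/6 + (1/6)p_{Borealis}.
The game is symmetric, so in equilibrium p_{Borealis} = p_{Alta}: the reaction function gives (5/6)p_{Alta} = 253/6, hence p_{Alta} = 50.6.
q_{Alta} = 202 − 3·50.6 + 50.6 = 100.8.
Profit = (50.6 − 17)·100.8 = 3386.88.

3386.88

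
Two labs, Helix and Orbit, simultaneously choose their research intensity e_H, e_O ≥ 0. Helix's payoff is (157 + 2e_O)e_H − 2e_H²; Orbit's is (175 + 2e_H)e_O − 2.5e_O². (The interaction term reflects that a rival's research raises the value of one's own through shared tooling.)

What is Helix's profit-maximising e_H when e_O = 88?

83.25

Expanding Helix's payoff: 157e_H + 2e_Oe_H − 2e_H².
∂π/∂e_H = 157 + 2e_O − 4e_H = 0, so e_H = 39.25 + 0.5e_O.
At e_O = 88: e_H = 39.25 + 0.5·88 = 83.25.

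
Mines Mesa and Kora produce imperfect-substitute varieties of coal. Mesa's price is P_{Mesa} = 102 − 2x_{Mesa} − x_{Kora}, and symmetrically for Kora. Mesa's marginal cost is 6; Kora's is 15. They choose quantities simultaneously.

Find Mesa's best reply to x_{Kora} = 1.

Mine Mesa's profit: π = x_{Mesa}(102 − 2x_{Mesa} − x_{Kora}) − 6x_{Mesa}.
∂π/∂x_{Mesa} = 96 − 4x_{Mesa} − x_{Kora} = 0 ⇒ x_{Mesa} = 24 − 0.25x_{Kora}.
At x_{Kora} = 1: x_{Mesa} = 24 − 0.25·1 = 23.75.

23.75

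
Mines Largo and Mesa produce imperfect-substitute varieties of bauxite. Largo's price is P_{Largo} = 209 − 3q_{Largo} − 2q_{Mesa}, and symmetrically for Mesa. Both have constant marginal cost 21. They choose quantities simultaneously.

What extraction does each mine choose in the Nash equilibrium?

23.5

Mine Largo's profit: π = q_{Largo}(209 − 3q_{Largo} − 2q_{Mesa}) − 21q_{Largo}.
∂π/∂q_{Largo} = 188 − 6q_{Largo} − 2q_{Mesa} = 0 ⇒ q_{Largo} = 94/3 − (1/3)q_{Mesa}.
Setting q_{Largo} = q_{Mesa} in the reaction function: q_{Largo} = 94/3 − (1/3)q_{Largo}, so q_{Largo} = (94/3) / (4/3) = 23.5.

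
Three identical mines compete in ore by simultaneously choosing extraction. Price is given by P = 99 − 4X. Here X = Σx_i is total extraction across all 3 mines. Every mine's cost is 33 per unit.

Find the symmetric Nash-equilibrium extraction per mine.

4.125

A representative mine's profit is π_i = x_i(99 − 4X) − 33x_i, with X = x_i + Σ_{j≠i} x_j.
First-order condition: 66 − 8x_i − 4Σ_{j≠i} x_j = 0.
With identical mines, set every x_j = x: then 66 − 8x − 8x = 0, i.e. x = 66/16 = 4.125.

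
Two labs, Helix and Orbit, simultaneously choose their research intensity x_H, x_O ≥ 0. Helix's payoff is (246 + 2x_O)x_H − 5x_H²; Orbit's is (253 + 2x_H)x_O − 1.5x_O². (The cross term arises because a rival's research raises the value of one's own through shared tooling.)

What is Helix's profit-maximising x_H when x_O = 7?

26

Expanding Helix's payoff: 246x_H + 2x_Ox_H − 5x_H².
∂π/∂x_H = 246 + 2x_O − 10x_H = 0, so x_H = 24.6 + 0.2x_O.
At x_O = 7: x_H = 24.6 + 0.2·7 = 26.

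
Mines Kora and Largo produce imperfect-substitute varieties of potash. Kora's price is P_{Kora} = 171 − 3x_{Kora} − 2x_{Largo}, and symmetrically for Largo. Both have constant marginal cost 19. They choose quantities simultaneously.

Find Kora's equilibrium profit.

1083

Mine Kora's profit: π = x_{Kora}(171 − 3x_{Kora} − 2x_{Largo}) − 19x_{Kora}.
∂π/∂x_{Kora} = 152 − 6x_{Kora} − 2x_{Largo} = 0 ⇒ x_{Kora} = 76/3 − (1/3)x_{Largo}.
The game is symmetric, so in equilibrium x_{Largo} = x_{Kora}: the reaction function gives (4/3)x_{Kora} = 76/3, hence x_{Kora} = 19.
P_{Kora} = 171 − 3·19 − 2·19 = 76.
Profit = (76 − 19)·19 = 1083.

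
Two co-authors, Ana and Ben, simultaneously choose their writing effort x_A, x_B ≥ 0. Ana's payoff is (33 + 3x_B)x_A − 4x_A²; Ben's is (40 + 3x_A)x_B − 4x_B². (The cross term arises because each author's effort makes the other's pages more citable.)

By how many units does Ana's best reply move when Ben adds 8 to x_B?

Expanding Ana's payoff: 33x_A + 3x_Bx_A − 4x_A².
∂π/∂x_A = 33 + 3x_B − 8x_A = 0, so x_A = 4.125 + 0.375x_B.
The reaction-function slope is 0.375, so an 8-unit rise in x_B moves x_A by 0.375 × 8 = 3. Ana's best response rises — the actions are strategic complements.

3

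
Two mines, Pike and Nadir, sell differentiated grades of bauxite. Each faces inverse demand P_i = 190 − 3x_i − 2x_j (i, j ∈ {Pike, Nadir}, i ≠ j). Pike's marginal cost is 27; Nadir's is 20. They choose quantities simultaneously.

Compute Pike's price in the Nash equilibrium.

86.8125

Mine Pike's profit: π = x_{Pike}(190 − 3x_{Pike} − 2x_{Nadir}) − 27x_{Pike}.
∂π/∂x_{Pike} = 163 − 6x_{Pike} − 2x_{Nadir} = 0 ⇒ x_{Pike} = 163/6 − (1/3)x_{Nadir}.
Similarly x_{Nadir} = 85/3 − (1/3)x_{Pike}.
Solving the two reaction functions simultaneously: (1 − (−1/3)(−1/3))x_{Pike} = 163/6 − (1/3)·(85/3), so (8/9)x_{Pike} = 319/18 and x_{Pike} = 19.9375.
Then x_{Nadir} = 85/3 − (1/3)·19.9375 = 21.6875.
P_{Pike} = 190 − 3·19.9375 − 2·21.6875 = 86.8125.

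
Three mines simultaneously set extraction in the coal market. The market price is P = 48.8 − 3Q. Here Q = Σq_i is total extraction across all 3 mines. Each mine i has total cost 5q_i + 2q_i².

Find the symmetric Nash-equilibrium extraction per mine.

A representative mine's profit is π_i = q_i(48.8 − 3Q) − 5q_i − 2q_i², with Q = q_i + Σ_{j≠i} q_j.
First-order condition: 43.8 − 10q_i − 3Σ_{j≠i} q_j = 0.
In a symmetric equilibrium every mine chooses the same q, so Σ_{j≠i} q_j = 2q. The condition becomes 43.8 − 16q = 0, giving q = 43.8/16 = 2.7375.

2.7375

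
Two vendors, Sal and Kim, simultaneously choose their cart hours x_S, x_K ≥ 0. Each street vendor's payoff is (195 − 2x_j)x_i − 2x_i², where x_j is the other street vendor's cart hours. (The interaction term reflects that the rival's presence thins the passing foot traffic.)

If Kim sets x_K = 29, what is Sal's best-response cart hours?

34.25

Sal's payoff is (195 − 2x_K)x_S − 2x_S².
∂π/∂x_S = 195 − 2x_K − 4x_S = 0, so x_S = 48.75 − 0.5x_K.
At x_K = 29: x_S = 48.75 − 0.5·29 = 34.25.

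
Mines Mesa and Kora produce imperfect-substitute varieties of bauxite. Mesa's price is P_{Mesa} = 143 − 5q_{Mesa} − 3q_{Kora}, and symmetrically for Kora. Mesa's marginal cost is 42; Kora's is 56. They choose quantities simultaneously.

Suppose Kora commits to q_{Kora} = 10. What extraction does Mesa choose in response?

Mine Mesa's profit: π = q_{Mesa}(143 − 5q_{Mesa} − 3q_{Kora}) − 42q_{Mesa}.
∂π/∂q_{Mesa} = 101 − 10q_{Mesa} − 3q_{Kora} = 0 ⇒ q_{Mesa} = 10.1 − 0.3q_{Kora}.
At q_{Kora} = 10: q_{Mesa} = 10.1 − 0.3·10 = 7.1.

7.1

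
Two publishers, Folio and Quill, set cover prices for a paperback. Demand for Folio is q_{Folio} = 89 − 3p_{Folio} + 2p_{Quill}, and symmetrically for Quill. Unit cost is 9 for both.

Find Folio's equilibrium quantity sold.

60

Folio's profit: π = (p_{Folio} − 9)(89 − 3p_{Folio} + 2p_{Quill}).
∂π/∂p_{Folio} = 116 − 6p_{Folio} + 2p_{Quill} = 0 ⇒ p_{Folio} = 58/3 + (1/3)p_{Quill}.
The game is symmetric, so in equilibrium p_{Quill} = p_{Folio}: the reaction function gives (2/3)p_{Folio} = 58/3, hence p_{Folio} = 29.
q_{Folio} = 89 − 3·29 + 2·29 = 60.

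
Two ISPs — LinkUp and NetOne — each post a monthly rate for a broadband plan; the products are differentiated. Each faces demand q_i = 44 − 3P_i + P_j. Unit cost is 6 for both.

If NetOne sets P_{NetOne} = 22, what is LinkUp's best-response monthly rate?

LinkUp's profit: π = (P_{LinkUp} − 6)(44 − 3P_{LinkUp} + P_{NetOne}).
∂π/∂P_{LinkUp} = 62 − 6P_{LinkUp} + P_{NetOne} = 0 ⇒ P_{LinkUp} = 31/3 + (1/6)P_{NetOne}.
At P_{NetOne} = 22: P_{LinkUp} = 31/3 + (1/6)·22 = 14.

14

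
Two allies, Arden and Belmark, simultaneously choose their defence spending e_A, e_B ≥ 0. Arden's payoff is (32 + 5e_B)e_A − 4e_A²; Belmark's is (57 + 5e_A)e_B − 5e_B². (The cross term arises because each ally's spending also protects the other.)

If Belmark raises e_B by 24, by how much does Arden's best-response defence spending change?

15

Expanding Arden's payoff: 32e_A + 5e_Be_A − 4e_A².
∂π/∂e_A = 32 + 5e_B − 8e_A = 0, so e_A = 4 + 0.625e_B.
The reaction-function slope is 0.625, so a 24-unit rise in e_B moves e_A by 0.625 × 24 = 15. Arden's best response rises — the actions are strategic complements.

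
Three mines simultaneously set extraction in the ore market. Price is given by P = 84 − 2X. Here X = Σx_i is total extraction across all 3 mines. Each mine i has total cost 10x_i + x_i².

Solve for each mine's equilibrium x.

A representative mine's profit is π_i = x_i(84 − 2X) − 10x_i − x_i², with X = x_i + Σ_{j≠i} x_j.
First-order condition: 74 − 6x_i − 2Σ_{j≠i} x_j = 0.
In a symmetric equilibrium every mine chooses the same x, so Σ_{j≠i} x_j = 2x. The condition becomes 74 − 10x = 0, giving x = 74/10 = 7.4.

7.4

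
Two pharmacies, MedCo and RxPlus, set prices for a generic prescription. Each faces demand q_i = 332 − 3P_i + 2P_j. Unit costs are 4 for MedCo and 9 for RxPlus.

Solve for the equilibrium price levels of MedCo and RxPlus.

MedCo's profit: π = (P_{MedCo} − 4)(332 − 3P_{MedCo} + 2P_{RxPlus}).
∂π/∂P_{MedCo} = 344 − 6P_{MedCo} + 2P_{RxPlus} = 0 ⇒ P_{MedCo} = 172/3 + (1/3)P_{RxPlus}.
Similarly P_{RxPlus} = 359/6 + (1/3)P_{MedCo}.
Substituting the second reaction function into the first: P_{MedCo} = 172/3 + (1/3)(359/6 + (1/3)P_{MedCo}), which gives (8/9)P_{MedCo} = 1391/18 ⇒ P_{MedCo} = 86.9375.
Then P_{RxPlus} = 359/6 + (1/3)·86.9375 = 88.8125.

86.9375, 88.8125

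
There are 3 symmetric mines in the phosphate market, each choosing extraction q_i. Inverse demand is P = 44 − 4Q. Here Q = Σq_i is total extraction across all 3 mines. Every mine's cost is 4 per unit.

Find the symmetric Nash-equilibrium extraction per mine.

2.5

A representative mine's profit is π_i = q_i(44 − 4Q) − 4q_i, with Q = q_i + Σ_{j≠i} q_j.
First-order condition: 40 − 8q_i − 4Σ_{j≠i} q_j = 0.
Imposing symmetry (q_j = q for all j) turns Σ_{j≠i} q_j into 2q, so 40 = 16q and q = 2.5.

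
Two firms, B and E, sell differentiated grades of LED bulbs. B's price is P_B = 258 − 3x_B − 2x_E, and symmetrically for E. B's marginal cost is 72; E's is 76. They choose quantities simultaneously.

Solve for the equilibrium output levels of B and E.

Firm B's profit: π = x_B(258 − 3x_B − 2x_E) − 72x_B.
∂π/∂x_B = 186 − 6x_B − 2x_E = 0 ⇒ x_B = 31 − (1/3)x_E.
Similarly x_E = 91/3 − (1/3)x_B.
Solving the two reaction functions simultaneously: (1 − (−1/3)(−1/3))x_B = 31 − (1/3)·(91/3), so (8/9)x_B = 188/9 and x_B = 23.5.
Then x_E = 91/3 − (1/3)·23.5 = 22.5.

23.5, 22.5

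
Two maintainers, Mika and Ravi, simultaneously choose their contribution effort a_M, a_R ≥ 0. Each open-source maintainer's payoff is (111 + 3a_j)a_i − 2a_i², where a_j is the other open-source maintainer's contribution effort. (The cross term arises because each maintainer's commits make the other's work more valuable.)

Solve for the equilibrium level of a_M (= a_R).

111

Mika's payoff is (111 + 3a_R)a_M − 2a_M².
∂π/∂a_M = 111 + 3a_R − 4a_M = 0, so a_M = 27.75 + 0.75a_R.
By symmetry a_R = a_M; substituting into the reaction function, 0.25a_M = 27.75 and a_M = 111.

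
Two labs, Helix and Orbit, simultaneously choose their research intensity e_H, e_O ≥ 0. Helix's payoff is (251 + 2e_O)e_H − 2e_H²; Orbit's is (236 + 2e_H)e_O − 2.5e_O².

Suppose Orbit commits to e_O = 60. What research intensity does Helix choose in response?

Expanding Helix's payoff: 251e_H + 2e_Oe_H − 2e_H².
∂π/∂e_H = 251 + 2e_O − 4e_H = 0, so e_H = 62.75 + 0.5e_O.
At e_O = 60: e_H = 62.75 + 0.5·60 = 92.75.

92.75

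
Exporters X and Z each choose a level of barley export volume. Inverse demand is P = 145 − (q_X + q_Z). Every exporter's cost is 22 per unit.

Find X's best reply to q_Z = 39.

42

Exporter X's profit: π = q_X(145 − (q_X + q_Z)) − 22q_X.
∂π/∂q_X = 123 − 2q_X − q_Z = 0, so q_X = 61.5 − 0.5q_Z.
At q_Z = 39: q_X = 61.5 − 0.5·39 = 42.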